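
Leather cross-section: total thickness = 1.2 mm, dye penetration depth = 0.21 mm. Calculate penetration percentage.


17.5%

Penetration% = 0.21 / 1.2 x 100
Penetration = 17.5%


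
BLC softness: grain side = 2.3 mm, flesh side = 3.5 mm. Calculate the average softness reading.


2.90 mm

Average = (2.3 + 3.5) / 2
Average = 2.90 mm


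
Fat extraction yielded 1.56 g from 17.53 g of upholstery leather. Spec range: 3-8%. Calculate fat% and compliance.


Fat content = 8.9%
Compliant: No

Fat% = 1.56 / 17.53 x 100 = 8.9%
Spec range: 3-8%
Compliant: No


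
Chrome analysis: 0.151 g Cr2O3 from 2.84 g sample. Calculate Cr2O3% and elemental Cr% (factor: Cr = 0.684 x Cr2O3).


Cr2O3 = 5.32%
Cr = 3.64%

Cr2O3% = 0.151 / 2.84 x 100 = 5.32%
Cr% = 5.32 x 0.684 = 3.64%


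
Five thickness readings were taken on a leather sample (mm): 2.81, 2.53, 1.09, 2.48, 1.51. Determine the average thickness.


2.08 mm

Sum = 2.81 + 2.53 + 1.09 + 2.48 + 1.51 = 10.42
Average = 10.42 / 5 = 2.08 mm


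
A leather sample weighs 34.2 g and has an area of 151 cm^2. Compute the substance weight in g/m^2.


2264.9 g/m^2


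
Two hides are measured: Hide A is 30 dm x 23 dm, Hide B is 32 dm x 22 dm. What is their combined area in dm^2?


Hide A area = 30 x 23 = 690 dm^2
Hide B area = 32 x 22 = 704 dm^2
Total = 690 + 704 = 1394 dm^2


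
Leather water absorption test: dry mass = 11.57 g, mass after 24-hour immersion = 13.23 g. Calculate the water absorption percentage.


14.3%

Water absorbed = 13.23 - 11.57 = 1.66 g
WA% = 1.66 / 11.57 x 100 = 14.3%


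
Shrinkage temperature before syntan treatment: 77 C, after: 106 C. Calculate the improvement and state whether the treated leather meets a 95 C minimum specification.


Improvement = 106 - 77 = 29 C
Spec check: 106 C >= 95 C? Yes


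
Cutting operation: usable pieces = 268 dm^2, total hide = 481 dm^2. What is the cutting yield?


Yield = usable / total x 100
Yield = 268 / 481 x 100 = 55.7%


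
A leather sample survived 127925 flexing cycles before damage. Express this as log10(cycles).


5.11


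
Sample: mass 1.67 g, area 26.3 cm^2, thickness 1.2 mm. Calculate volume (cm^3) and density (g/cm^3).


Thickness in cm = 1.2 / 10 = 0.12 cm
Volume = 26.3 x 0.12 = 3.156 cm^3
Density = 1.67 / 3.156 = 0.529 g/cm^3


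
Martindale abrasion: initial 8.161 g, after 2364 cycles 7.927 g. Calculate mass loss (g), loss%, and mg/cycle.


Mass loss = 0.234 g
Loss = 2.87%
Rate = 0.099 mg/cycle

Loss = 8.161 - 7.927 = 0.234 g
Loss% = 0.234 / 8.161 x 100 = 2.87%
Rate = 0.234 / 2364 x 1000 = 0.099 mg/cycle


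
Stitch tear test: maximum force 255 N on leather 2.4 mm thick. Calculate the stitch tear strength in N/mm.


Stitch tear strength = force / thickness
STS = 255 / 2.4 = 106.3 N/mm


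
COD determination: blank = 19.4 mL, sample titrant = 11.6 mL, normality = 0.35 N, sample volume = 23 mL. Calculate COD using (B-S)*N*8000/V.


949.6 mg/L

COD = (19.4 - 11.6) x 0.35 x 8000 / 23
COD = 7.8 x 0.35 x 8000 / 23
COD = 949.6 mg/L


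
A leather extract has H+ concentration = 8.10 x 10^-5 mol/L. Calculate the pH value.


pH = 4.09

pH = -log10[H+]
pH = -log10(8.10 x 10^-5) = 4.09


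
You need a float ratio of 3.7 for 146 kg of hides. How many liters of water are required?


540.2 L


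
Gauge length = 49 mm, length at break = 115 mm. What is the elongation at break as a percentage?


Extension = 115 - 49 = 66 mm
Elongation = 66 / 49 x 100 = 134.7%


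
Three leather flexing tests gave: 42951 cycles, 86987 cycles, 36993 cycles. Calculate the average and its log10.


Average = (42951 + 86987 + 36993) / 3 = 55644 cycles
log10(55644) = 4.75


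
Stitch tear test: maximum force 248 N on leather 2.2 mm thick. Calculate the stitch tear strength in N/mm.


112.7 N/mm


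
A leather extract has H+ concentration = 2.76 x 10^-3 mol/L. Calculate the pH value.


pH = -log10[H+]
pH = -log10(2.76 x 10^-3) = 2.56


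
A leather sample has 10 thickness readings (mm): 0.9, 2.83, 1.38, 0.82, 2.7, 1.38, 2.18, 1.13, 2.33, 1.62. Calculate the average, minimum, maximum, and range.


Sum = 17.27
Average = 17.27 / 10 = 1.73 mm
Minimum = 0.82 mm
Maximum = 2.83 mm
Range = 2.83 - 0.82 = 2.01 mm


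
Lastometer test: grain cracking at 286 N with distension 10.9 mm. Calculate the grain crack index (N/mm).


Grain crack index = force / distension
Index = 286 / 10.9 = 26.2 N/mm


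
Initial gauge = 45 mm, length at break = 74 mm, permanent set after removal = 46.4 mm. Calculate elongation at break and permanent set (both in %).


Elongation at break = (74 - 45) / 45 x 100 = 64.4%
Permanent set = (46.4 - 45) / 45 x 100 = 3.1%


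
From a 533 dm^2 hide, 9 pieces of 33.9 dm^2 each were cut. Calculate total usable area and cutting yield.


Total usable = 9 x 33.9 = 305.1 dm^2
Yield = 305.1 / 533 x 100 = 57.2%


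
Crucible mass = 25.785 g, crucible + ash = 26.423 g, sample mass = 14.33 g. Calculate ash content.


Ash mass = 0.638 g
Ash content = 4.45%


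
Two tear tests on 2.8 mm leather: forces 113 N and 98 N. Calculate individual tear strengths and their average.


Tear 1 = 40.4 N/mm
Tear 2 = 35.0 N/mm
Average = 37.7 N/mm


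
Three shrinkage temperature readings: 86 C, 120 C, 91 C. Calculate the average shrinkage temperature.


99.0 C

Average = (86 + 120 + 91) / 3
Average = 297 / 3 = 99.0 C


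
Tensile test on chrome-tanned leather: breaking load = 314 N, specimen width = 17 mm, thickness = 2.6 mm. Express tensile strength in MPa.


7.10 MPa


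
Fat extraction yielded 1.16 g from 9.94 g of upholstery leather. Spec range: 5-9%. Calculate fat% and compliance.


Fat% = 1.16 / 9.94 x 100 = 11.7%
Spec range: 5-9%
Compliant: No


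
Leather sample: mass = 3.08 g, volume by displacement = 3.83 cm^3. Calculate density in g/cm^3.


0.804 g/cm^3

Density = mass / volume
Density = 3.08 / 3.83 = 0.804 g/cm^3


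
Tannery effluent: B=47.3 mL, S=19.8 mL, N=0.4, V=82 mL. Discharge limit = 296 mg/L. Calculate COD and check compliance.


COD = 1073.2 mg/L
Compliant: No

COD = (47.3 - 19.8) x 0.4 x 8000 / 82 = 1073.2 mg/L
Limit: 296 mg/L
Compliant: No


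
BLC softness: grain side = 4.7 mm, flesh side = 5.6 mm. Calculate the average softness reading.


5.15 mm

Average = (4.7 + 5.6) / 2
Average = 5.15 mm


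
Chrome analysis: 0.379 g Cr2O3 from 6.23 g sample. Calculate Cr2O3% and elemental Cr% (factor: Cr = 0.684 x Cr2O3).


Cr2O3% = 0.379 / 6.23 x 100 = 6.08%
Cr% = 6.08 x 0.684 = 4.16%


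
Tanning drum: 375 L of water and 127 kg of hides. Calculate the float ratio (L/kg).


3.0


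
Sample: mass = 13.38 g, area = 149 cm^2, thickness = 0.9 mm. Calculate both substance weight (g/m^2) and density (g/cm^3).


SW = 13.38 / 149 x 10000 = 898.0 g/m^2
Volume = 149 x 0.9 / 10 = 13.41 cm^3
Density = 13.38 / 13.41 = 0.998 g/cm^3


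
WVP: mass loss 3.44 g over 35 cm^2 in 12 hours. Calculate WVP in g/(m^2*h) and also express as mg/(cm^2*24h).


WVP = 81.90 g/(m^2*h)
Daily rate = 196.57 mg/(cm^2*24h)

WVP = 3.44 / (35 x 12) x 10000 = 81.90 g/(m^2*h)
Mass loss in mg = 3.44 x 1000 = 3440 mg
Per cm^2 per 24h in mg: 3440 x 24 / (35 x 12) = 82560 / 420 = 196.57 mg/(cm^2*24h)


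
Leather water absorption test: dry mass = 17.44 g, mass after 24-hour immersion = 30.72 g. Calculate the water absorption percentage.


76.1%

Water absorbed = 30.72 - 17.44 = 13.28 g
WA% = 13.28 / 17.44 x 100 = 76.1%


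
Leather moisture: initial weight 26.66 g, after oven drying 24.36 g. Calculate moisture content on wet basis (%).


8.6%

Moisture = 26.66 - 24.36 = 2.30 g
MC = 2.30 / 26.66 x 100 = 8.6%


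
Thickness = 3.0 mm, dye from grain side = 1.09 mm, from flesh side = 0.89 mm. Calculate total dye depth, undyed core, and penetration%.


Total dyed = 1.98 mm
Undyed core = 1.02 mm
Penetration = 66.0%


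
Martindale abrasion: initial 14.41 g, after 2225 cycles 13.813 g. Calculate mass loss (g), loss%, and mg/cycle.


Mass loss = 0.597 g
Loss = 4.14%
Rate = 0.268 mg/cycle


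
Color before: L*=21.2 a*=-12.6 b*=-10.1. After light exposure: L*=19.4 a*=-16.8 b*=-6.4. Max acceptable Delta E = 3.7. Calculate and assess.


Delta E = 5.88
Passes: No

dL = -1.8, da = -4.2, db = 3.7
dE = sqrt((-1.8)^2 + (-4.2)^2 + (3.7)^2) = 5.88
Max = 3.7
Passes: No


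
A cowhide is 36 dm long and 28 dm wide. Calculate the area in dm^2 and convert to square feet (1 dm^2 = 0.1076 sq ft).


Area = 36 x 28 = 1008 dm^2
Conversion: 1008 x 0.1076 = 108.46 sq ft


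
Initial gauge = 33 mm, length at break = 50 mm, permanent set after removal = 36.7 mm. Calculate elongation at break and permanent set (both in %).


Elongation at break = (50 - 33) / 33 x 100 = 51.5%
Permanent set = (36.7 - 33) / 33 x 100 = 11.2%


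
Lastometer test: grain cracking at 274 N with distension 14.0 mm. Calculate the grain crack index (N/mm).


19.6 N/mm


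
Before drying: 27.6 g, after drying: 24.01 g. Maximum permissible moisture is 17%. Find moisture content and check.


Moisture content = 13.0%
Acceptable: Yes

MC = (27.6 - 24.01) / 27.6 x 100 = 13.0%
Maximum: 17%
Acceptable: Yes


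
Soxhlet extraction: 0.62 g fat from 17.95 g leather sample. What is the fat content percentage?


Fat content = 0.62 / 17.95 x 100
Fat = 3.5%


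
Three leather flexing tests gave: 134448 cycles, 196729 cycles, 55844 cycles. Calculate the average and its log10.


Average = 129007 cycles
log10 = 5.11

Average = (134448 + 196729 + 55844) / 3 = 129007 cycles
log10(129007) = 5.11


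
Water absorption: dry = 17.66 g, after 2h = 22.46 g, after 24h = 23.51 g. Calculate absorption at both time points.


WA (2h) = (22.46 - 17.66) / 17.66 x 100 = 27.2%
WA (24h) = (23.51 - 17.66) / 17.66 x 100 = 33.1%


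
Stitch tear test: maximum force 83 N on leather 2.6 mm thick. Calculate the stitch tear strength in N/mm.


31.9 N/mm

Stitch tear strength = force / thickness
STS = 83 / 2.6 = 31.9 N/mm


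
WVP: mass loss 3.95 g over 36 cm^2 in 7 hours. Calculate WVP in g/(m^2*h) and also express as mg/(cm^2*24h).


WVP = 156.75 g/(m^2*h)
Daily rate = 376.19 mg/(cm^2*24h)


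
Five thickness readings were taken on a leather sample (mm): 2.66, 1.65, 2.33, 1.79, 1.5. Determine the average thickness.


1.99 mm

Sum = 2.66 + 1.65 + 2.33 + 1.79 + 1.5 = 9.93
Average = 9.93 / 5 = 1.99 mm


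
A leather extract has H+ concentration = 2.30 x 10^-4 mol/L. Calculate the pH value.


pH = 3.64

pH = -log10[H+]
pH = -log10(2.30 x 10^-4) = 3.64


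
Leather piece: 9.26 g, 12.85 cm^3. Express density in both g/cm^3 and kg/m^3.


0.721 g/cm^3
721 kg/m^3

Density = 9.26 / 12.85 = 0.721 g/cm^3
Convert: 0.721 x 1000 = 721 kg/m^3


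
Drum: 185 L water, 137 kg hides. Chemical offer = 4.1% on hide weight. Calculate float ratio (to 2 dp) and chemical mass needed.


Float ratio = 185 / 137 = 1.35
Chemical = 137 x 4.1 / 100 = 5.617 kg


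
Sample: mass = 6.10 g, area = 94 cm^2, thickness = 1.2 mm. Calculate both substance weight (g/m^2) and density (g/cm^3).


SW = 6.10 / 94 x 10000 = 648.9 g/m^2
Volume = 94 x 1.2 / 10 = 11.28 cm^3
Density = 6.10 / 11.28 = 0.541 g/cm^3


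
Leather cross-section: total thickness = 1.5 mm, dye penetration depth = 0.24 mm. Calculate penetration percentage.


16.0%


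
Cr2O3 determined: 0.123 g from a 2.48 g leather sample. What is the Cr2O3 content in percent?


Cr2O3% = 0.123 / 2.48 x 100
Cr2O3% = 4.96%


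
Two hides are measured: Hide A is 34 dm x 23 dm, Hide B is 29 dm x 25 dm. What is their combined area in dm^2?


1507 dm^2

Hide A area = 34 x 23 = 782 dm^2
Hide B area = 29 x 25 = 725 dm^2
Total = 782 + 725 = 1507 dm^2


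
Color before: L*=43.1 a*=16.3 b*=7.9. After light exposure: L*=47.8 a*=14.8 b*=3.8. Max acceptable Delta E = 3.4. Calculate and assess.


dL = 4.7, da = -1.5, db = -4.1
dE = sqrt((4.7)^2 + (-1.5)^2 + (-4.1)^2) = 6.41
Max = 3.4
Passes: No


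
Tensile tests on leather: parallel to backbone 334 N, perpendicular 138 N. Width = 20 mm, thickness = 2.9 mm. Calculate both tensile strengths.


Area = 20 x 2.9 = 58.0 mm^2
TS (parallel) = 334 / 58.0 = 5.76 N/mm^2
TS (perpendicular) = 138 / 58.0 = 2.38 N/mm^2


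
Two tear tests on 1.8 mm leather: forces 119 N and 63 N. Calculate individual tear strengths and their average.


Tear 1 = 66.1 N/mm
Tear 2 = 35.0 N/mm
Average = 50.6 N/mm


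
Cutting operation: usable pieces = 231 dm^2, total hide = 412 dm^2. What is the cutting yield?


56.1%


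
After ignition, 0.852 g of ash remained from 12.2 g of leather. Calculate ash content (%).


Ash% = 0.852 / 12.2 x 100
Ash% = 6.98%


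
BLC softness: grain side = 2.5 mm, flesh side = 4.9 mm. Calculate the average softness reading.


Average = (2.5 + 4.9) / 2
Average = 3.70 mm


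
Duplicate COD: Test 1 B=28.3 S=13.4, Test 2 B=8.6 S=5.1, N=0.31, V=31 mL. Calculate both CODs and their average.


COD1 = (28.3 - 13.4) x 0.31 x 8000 / 31 = 1192.0 mg/L
COD2 = (8.6 - 5.1) x 0.31 x 8000 / 31 = 280.0 mg/L
Average = (1192.0 + 280.0) / 2 = 736.0 mg/L


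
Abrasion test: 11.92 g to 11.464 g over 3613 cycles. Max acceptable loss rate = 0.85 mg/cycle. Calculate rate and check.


Rate = 0.126 mg/cycle
Passes: Yes

Loss = 11.92 - 11.464 = 0.456 g
Rate = 0.456 g / 3613 cycles x 1000 = 0.126 mg/cycle
Max = 0.85 mg/cycle
Passes: Yes


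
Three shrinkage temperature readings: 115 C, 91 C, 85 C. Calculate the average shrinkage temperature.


Average = (115 + 91 + 85) / 3
Average = 291 / 3 = 97.0 C


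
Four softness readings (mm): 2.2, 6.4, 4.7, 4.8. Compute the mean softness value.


Sum = 2.2 + 6.4 + 4.7 + 4.8
Mean = 18.1 / 4 = 4.53 mm


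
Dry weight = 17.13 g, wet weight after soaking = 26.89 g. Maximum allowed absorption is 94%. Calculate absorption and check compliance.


WA = (26.89 - 17.13) / 17.13 x 100 = 57.0%
Maximum allowed: 94%
Compliant: Yes


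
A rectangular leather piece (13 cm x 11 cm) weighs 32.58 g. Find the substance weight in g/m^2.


2278.3 g/m^2


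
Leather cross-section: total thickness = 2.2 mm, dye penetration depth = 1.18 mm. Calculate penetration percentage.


Penetration% = 1.18 / 2.2 x 100
Penetration = 53.6%


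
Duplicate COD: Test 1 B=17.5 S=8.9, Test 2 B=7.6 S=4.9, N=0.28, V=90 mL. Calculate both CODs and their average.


COD1 = (17.5 - 8.9) x 0.28 x 8000 / 90 = 214.0 mg/L
COD2 = (7.6 - 4.9) x 0.28 x 8000 / 90 = 67.2 mg/L
Average = (214.0 + 67.2) / 2 = 140.6 mg/L


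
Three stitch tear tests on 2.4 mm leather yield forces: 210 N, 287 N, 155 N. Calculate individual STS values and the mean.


STS1 = 87.5 N/mm
STS2 = 119.6 N/mm
STS3 = 64.6 N/mm
Mean = 90.6 N/mm

STS1 = 210 / 2.4 = 87.5 N/mm
STS2 = 287 / 2.4 = 119.6 N/mm
STS3 = 155 / 2.4 = 64.6 N/mm
Mean = (87.5 + 119.6 + 64.6) / 3 = 90.6 N/mm


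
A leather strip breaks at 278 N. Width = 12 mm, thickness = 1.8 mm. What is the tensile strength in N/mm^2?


12.87 N/mm^2

Cross-sectional area = 12 x 1.8 = 21.6 mm^2
Tensile strength = 278 / 21.6 = 12.87 N/mm^2


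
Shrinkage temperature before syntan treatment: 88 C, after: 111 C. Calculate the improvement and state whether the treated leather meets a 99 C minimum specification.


Improvement = 23 C
Meets 99 C spec: Yes

Improvement = 111 - 88 = 23 C
Spec check: 111 C >= 99 C? Yes


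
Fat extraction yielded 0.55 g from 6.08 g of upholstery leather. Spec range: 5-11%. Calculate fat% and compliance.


Fat% = 0.55 / 6.08 x 100 = 9.0%
Spec range: 5-11%
Compliant: Yes


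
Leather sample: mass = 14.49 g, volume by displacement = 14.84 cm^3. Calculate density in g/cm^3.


0.976 g/cm^3

Density = mass / volume
Density = 14.49 / 14.84 = 0.976 g/cm^3


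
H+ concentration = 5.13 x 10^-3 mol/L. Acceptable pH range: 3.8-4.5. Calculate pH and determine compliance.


pH = -log10(5.13 x 10^-3) = 2.29
Range: 3.8 to 4.5
Compliant: No


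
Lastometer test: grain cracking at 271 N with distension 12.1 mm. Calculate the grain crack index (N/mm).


Grain crack index = force / distension
Index = 271 / 12.1 = 22.4 N/mm


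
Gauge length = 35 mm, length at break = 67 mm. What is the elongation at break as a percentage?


91.4%


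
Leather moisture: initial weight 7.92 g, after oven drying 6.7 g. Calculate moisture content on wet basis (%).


Moisture = 7.92 - 6.7 = 1.22 g
MC = 1.22 / 7.92 x 100 = 15.4%


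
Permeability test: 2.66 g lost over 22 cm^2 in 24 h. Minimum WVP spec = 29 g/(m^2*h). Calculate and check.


WVP = 50.38 g/(m^2*h)
Meets specification: Yes

WVP = 2.66 / (22 x 24) x 10000 = 50.38 g/(m^2*h)
Minimum: 29 g/(m^2*h)
Meets spec: Yes


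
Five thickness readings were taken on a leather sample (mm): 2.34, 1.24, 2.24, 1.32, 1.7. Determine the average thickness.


Sum = 2.34 + 1.24 + 2.24 + 1.32 + 1.7 = 8.84
Average = 8.84 / 5 = 1.77 mm


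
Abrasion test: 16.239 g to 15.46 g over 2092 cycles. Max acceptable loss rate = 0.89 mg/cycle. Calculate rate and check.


Loss = 16.239 - 15.46 = 0.779 g
Rate = 0.779 g / 2092 cycles x 1000 = 0.372 mg/cycle
Max = 0.89 mg/cycle
Passes: Yes


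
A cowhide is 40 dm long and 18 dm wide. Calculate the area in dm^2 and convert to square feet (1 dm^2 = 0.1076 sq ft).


Area = 40 x 18 = 720 dm^2
Conversion: 720 x 0.1076 = 77.47 sq ft


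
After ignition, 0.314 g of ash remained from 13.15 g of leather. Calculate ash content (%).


Ash% = 0.314 / 13.15 x 100
Ash% = 2.39%


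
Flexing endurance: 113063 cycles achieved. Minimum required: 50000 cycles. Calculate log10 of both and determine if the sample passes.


Achieved: log10 = 5.05
Required: log10 = 4.70
Passes: Yes


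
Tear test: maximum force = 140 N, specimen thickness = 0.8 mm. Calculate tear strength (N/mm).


175.0 N/mm

Tear strength = force / thickness
Tear = 140 / 0.8 = 175.0 N/mm


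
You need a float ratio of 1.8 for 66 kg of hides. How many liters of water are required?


Water = hide weight x target ratio
Water = 66 x 1.8 = 118.8 L


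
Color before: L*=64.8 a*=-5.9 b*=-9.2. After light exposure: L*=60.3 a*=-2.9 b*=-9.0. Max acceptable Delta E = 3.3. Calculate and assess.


Delta E = 5.41
Passes: No


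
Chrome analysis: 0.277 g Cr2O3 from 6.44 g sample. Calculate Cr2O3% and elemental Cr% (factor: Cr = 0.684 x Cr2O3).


Cr2O3% = 0.277 / 6.44 x 100 = 4.30%
Cr% = 4.30 x 0.684 = 2.94%


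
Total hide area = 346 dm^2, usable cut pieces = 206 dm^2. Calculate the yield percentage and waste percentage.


Yield = 59.5%
Waste = 40.5%

Yield = 206 / 346 x 100 = 59.5%
Waste = 346 - 206 = 140 dm^2
Waste% = 100 - 59.5 = 40.5%


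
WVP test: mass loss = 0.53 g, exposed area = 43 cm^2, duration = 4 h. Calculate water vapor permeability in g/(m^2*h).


30.81 g/(m^2*h)

WVP = mass_loss / (area x time) x 10000
WVP = 0.53 / (43 x 4) x 10000
WVP = 0.53 / 172 x 10000 = 30.81 g/(m^2*h)


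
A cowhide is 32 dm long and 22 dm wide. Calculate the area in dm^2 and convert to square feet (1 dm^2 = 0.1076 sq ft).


704 dm^2
75.75 sq ft


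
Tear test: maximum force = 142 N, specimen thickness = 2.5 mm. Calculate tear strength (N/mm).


56.8 N/mm


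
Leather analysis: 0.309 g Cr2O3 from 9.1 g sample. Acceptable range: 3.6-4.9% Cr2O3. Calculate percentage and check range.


Cr2O3 = 3.40%
Within range: No

Cr2O3% = 0.309 / 9.1 x 100 = 3.40%
Acceptable range: 3.6 to 4.9%
Within range: No


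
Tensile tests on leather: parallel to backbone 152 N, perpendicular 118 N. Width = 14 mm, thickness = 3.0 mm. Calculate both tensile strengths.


Parallel = 3.62 N/mm^2
Perpendicular = 2.81 N/mm^2

Area = 14 x 3.0 = 42.0 mm^2
TS (parallel) = 152 / 42.0 = 3.62 N/mm^2
TS (perpendicular) = 118 / 42.0 = 2.81 N/mm^2


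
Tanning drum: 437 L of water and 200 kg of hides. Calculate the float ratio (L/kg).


Float ratio = water / hide weight
Ratio = 437 / 200 = 2.2


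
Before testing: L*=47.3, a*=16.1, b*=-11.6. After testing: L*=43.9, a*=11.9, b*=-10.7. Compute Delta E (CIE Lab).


Delta E = 5.48

dL = 43.9 - 47.3 = -3.4
da = 11.9 - 16.1 = -4.2
db = -10.7 - (-11.6) = 0.9
dE = sqrt((-3.4)^2 + (-4.2)^2 + (0.9)^2) = 5.48


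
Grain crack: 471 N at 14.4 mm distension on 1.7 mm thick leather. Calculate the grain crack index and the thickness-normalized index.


Crack index = 471 / 14.4 = 32.7 N/mm
Normalized = 32.7 / 1.7 = 19.2 N/mm per mm


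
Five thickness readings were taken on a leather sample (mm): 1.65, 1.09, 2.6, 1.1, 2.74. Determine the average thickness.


Sum = 1.65 + 1.09 + 2.6 + 1.1 + 2.74 = 9.18
Average = 9.18 / 5 = 1.84 mm


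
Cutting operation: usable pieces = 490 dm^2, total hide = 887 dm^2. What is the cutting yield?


55.2%


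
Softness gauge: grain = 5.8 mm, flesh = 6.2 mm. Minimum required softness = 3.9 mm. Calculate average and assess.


Average softness = 6.00 mm
Meets requirement: Yes

Average = (5.8 + 6.2) / 2 = 6.00 mm
Minimum = 3.9 mm
Meets requirement: Yes


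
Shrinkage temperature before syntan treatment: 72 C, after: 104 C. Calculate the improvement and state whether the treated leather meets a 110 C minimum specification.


Improvement = 32 C
Meets 110 C spec: No


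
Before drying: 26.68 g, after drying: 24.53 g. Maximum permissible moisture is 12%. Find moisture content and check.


MC = (26.68 - 24.53) / 26.68 x 100 = 8.1%
Maximum: 12%
Acceptable: Yes


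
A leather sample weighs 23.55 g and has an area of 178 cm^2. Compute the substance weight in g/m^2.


1323.0 g/m^2


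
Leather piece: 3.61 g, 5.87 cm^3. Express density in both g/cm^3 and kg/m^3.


0.615 g/cm^3
615 kg/m^3


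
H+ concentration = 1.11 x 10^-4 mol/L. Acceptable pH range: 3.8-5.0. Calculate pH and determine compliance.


pH = -log10(1.11 x 10^-4) = 3.95
Range: 3.8 to 5.0
Compliant: Yes


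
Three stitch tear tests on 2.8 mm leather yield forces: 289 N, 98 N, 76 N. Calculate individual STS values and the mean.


STS1 = 289 / 2.8 = 103.2 N/mm
STS2 = 98 / 2.8 = 35.0 N/mm
STS3 = 76 / 2.8 = 27.1 N/mm
Mean = (103.2 + 35.0 + 27.1) / 3 = 55.1 N/mm


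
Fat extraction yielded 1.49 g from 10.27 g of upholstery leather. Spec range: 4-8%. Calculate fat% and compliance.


Fat% = 1.49 / 10.27 x 100 = 14.5%
Spec range: 4-8%
Compliant: No


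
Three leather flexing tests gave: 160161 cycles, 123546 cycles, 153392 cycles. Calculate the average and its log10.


Average = 145700 cycles
log10 = 5.16


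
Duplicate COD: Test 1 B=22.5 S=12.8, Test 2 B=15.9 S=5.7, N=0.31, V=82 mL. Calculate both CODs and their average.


COD1 = 293.4 mg/L
COD2 = 308.5 mg/L
Average = 301.0 mg/L


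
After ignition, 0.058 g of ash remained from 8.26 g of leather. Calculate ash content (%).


Ash% = 0.058 / 8.26 x 100
Ash% = 0.70%


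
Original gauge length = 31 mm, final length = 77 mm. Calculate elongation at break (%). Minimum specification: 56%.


Extension = 77 - 31 = 46 mm
Elongation = 46 / 31 x 100 = 148.4%
Minimum required: 56%
Meets specification: Yes


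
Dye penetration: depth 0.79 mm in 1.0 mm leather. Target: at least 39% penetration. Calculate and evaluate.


Penetration = 79.0%
Meets target: Yes


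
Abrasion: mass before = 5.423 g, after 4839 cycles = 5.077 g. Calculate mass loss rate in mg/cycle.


0.072 mg/cycle

Mass loss = 5.423 - 5.077 = 0.346 g
Rate = 0.346 / 4839 x 1000 = 0.072 mg/cycle


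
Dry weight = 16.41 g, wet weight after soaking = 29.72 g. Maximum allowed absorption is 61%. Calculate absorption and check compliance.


Absorption = 81.1%
Compliant: No


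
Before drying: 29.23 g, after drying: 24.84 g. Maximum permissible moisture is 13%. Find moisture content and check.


MC = (29.23 - 24.84) / 29.23 x 100 = 15.0%
Maximum: 13%
Acceptable: No


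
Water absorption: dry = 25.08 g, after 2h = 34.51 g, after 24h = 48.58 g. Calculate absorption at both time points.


2h absorption = 37.6%
24h absorption = 93.7%

WA (2h) = (34.51 - 25.08) / 25.08 x 100 = 37.6%
WA (24h) = (48.58 - 25.08) / 25.08 x 100 = 93.7%


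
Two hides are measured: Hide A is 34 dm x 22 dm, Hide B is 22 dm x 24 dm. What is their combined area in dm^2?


Hide A area = 34 x 22 = 748 dm^2
Hide B area = 22 x 24 = 528 dm^2
Total = 748 + 528 = 1276 dm^2


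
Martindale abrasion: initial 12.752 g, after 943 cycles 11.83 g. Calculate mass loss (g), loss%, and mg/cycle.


Loss = 12.752 - 11.83 = 0.922 g
Loss% = 0.922 / 12.752 x 100 = 7.23%
Rate = 0.922 / 943 x 1000 = 0.978 mg/cycle


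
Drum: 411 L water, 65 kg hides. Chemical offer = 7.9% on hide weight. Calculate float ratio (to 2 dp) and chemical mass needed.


Float ratio = 6.32
Chemical needed = 5.135 kg

Float ratio = 411 / 65 = 6.32
Chemical = 65 x 7.9 / 100 = 5.135 kg


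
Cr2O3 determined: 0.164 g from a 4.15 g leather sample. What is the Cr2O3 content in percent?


Cr2O3% = 0.164 / 4.15 x 100
Cr2O3% = 3.95%


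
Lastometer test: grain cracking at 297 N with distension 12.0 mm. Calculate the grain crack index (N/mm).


24.8 N/mm

Grain crack index = force / distension
Index = 297 / 12.0 = 24.8 N/mm


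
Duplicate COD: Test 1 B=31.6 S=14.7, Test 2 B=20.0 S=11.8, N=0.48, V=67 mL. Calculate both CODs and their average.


COD1 = (31.6 - 14.7) x 0.48 x 8000 / 67 = 968.6 mg/L
COD2 = (20.0 - 11.8) x 0.48 x 8000 / 67 = 470.0 mg/L
Average = (968.6 + 470.0) / 2 = 719.3 mg/L


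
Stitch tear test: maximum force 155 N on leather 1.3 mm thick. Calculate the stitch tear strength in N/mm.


Stitch tear strength = force / thickness
STS = 155 / 1.3 = 119.2 N/mm


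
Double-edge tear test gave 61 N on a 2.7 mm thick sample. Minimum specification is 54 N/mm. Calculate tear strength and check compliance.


Tear strength = 22.6 N/mm
Compliant: No


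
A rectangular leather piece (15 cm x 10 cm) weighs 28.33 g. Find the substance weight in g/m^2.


Area = 15 x 10 = 150 cm^2
SW = 28.33 / 150 x 10000 = 1888.7 g/m^2


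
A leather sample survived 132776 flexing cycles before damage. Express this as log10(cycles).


5.12


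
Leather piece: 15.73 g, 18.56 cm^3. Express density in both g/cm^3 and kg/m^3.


Density = 15.73 / 18.56 = 0.848 g/cm^3
Convert: 0.848 x 1000 = 848 kg/m^3


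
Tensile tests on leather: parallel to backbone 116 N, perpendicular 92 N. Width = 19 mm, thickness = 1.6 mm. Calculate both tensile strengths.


Area = 19 x 1.6 = 30.4 mm^2
TS (parallel) = 116 / 30.4 = 3.82 N/mm^2
TS (perpendicular) = 92 / 30.4 = 3.03 N/mm^2


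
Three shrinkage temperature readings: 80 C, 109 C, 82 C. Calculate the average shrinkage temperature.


90.3 C

Average = (80 + 109 + 82) / 3
Average = 271 / 3 = 90.3 C


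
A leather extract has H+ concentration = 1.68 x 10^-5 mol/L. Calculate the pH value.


pH = 4.77

pH = -log10[H+]
pH = -log10(1.68 x 10^-5) = 4.77


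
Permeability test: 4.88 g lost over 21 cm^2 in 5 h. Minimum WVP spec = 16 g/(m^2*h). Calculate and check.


WVP = 464.76 g/(m^2*h)
Meets specification: Yes

WVP = 4.88 / (21 x 5) x 10000 = 464.76 g/(m^2*h)
Minimum: 16 g/(m^2*h)
Meets spec: Yes


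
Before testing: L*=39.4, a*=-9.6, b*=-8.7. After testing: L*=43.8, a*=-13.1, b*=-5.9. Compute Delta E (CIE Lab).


Delta E = 6.28


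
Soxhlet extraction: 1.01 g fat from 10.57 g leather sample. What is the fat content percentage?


Fat content = 1.01 / 10.57 x 100
Fat = 9.6%


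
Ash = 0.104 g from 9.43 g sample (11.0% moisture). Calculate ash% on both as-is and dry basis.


As-is ash% = 0.104 / 9.43 x 100 = 1.10%
Dry mass = 9.43 x (100 - 11.0) / 100 = 8.3927 g
Dry-basis ash% = 0.104 / 8.3927 x 100 = 1.24%


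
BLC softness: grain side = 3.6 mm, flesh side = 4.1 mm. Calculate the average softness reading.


Average = (3.6 + 4.1) / 2
Average = 3.85 mm


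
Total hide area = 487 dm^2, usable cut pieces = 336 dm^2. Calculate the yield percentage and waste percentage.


Yield = 69.0%
Waste = 31.0%


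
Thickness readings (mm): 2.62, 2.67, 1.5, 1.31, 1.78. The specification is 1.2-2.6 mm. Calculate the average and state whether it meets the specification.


Average = 1.98 mm
Within specification: Yes


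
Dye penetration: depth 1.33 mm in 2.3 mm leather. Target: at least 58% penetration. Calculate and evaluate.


Penetration = 1.33 / 2.3 x 100 = 57.8%
Target: 58%
Meets target: No


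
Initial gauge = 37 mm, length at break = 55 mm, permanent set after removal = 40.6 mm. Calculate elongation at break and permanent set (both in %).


Elongation at break = (55 - 37) / 37 x 100 = 48.6%
Permanent set = (40.6 - 37) / 37 x 100 = 9.7%


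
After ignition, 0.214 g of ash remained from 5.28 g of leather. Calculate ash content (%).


Ash% = 0.214 / 5.28 x 100
Ash% = 4.05%


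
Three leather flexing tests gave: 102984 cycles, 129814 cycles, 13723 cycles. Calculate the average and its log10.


Average = 82174 cycles
log10 = 4.91

Average = (102984 + 129814 + 13723) / 3 = 82174 cycles
log10(82174) = 4.91


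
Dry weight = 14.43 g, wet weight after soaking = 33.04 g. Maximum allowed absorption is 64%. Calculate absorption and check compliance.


WA = (33.04 - 14.43) / 14.43 x 100 = 129.0%
Maximum allowed: 64%
Compliant: No


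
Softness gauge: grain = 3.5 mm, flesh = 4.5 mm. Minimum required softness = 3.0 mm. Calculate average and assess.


Average softness = 4.00 mm
Meets requirement: Yes


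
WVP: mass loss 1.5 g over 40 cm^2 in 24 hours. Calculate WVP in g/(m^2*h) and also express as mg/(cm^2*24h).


WVP = 15.63 g/(m^2*h)
Daily rate = 37.50 mg/(cm^2*24h)

WVP = 1.5 / (40 x 24) x 10000 = 15.63 g/(m^2*h)
Mass loss in mg = 1.5 x 1000 = 1500 mg
Per cm^2 per 24h in mg: 1500 x 24 / (40 x 24) = 36000 / 960 = 37.50 mg/(cm^2*24h)


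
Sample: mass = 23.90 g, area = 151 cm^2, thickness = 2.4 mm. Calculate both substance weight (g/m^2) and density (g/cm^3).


SW = 23.90 / 151 x 10000 = 1582.8 g/m^2
Volume = 151 x 2.4 / 10 = 36.24 cm^3
Density = 23.90 / 36.24 = 0.659 g/cm^3


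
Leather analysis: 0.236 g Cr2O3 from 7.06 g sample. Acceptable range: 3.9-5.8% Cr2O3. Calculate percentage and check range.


Cr2O3% = 0.236 / 7.06 x 100 = 3.34%
Acceptable range: 3.9 to 5.8%
Within range: No


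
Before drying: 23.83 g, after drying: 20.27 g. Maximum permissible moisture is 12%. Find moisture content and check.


MC = (23.83 - 20.27) / 23.83 x 100 = 14.9%
Maximum: 12%
Acceptable: No


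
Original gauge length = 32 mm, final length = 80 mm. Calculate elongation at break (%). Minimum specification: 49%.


Elongation = 150.0%
Meets spec: Yes

Extension = 80 - 32 = 48 mm
Elongation = 48 / 32 x 100 = 150.0%
Minimum required: 49%
Meets specification: Yes


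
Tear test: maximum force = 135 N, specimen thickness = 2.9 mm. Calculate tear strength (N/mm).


46.6 N/mm

Tear strength = force / thickness
Tear = 135 / 2.9 = 46.6 N/mm


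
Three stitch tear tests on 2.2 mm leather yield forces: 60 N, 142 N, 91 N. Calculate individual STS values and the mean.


STS1 = 60 / 2.2 = 27.3 N/mm
STS2 = 142 / 2.2 = 64.5 N/mm
STS3 = 91 / 2.2 = 41.4 N/mm
Mean = (27.3 + 64.5 + 41.4) / 3 = 44.4 N/mm


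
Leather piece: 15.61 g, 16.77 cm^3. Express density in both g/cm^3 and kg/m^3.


Density = 15.61 / 16.77 = 0.931 g/cm^3
Convert: 0.931 x 1000 = 931 kg/m^3


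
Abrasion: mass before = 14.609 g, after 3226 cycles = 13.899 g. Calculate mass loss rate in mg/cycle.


Mass loss = 14.609 - 13.899 = 0.710 g
Rate = 0.710 / 3226 x 1000 = 0.220 mg/cycle


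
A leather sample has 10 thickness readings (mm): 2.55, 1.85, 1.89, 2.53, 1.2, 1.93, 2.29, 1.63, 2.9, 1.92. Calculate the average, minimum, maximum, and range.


Sum = 20.69
Average = 20.69 / 10 = 2.07 mm
Minimum = 1.2 mm
Maximum = 2.9 mm
Range = 2.9 - 1.2 = 1.70 mm


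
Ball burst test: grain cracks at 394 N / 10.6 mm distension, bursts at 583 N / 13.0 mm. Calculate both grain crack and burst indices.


Crack index = 394 / 10.6 = 37.2 N/mm
Burst index = 583 / 13.0 = 44.8 N/mm


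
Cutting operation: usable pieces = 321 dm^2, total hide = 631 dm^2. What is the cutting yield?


Yield = usable / total x 100
Yield = 321 / 631 x 100 = 50.9%


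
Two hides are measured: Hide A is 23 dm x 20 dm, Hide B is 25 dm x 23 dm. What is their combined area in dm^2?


Hide A area = 23 x 20 = 460 dm^2
Hide B area = 25 x 23 = 575 dm^2
Total = 460 + 575 = 1035 dm^2


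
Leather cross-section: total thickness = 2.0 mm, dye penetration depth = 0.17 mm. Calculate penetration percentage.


8.5%

Penetration% = 0.17 / 2.0 x 100
Penetration = 8.5%


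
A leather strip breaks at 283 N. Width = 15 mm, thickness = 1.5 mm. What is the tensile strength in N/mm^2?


Cross-sectional area = 15 x 1.5 = 22.5 mm^2
Tensile strength = 283 / 22.5 = 12.58 N/mm^2


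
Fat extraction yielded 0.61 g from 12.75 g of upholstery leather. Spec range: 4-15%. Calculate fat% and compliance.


Fat% = 0.61 / 12.75 x 100 = 4.8%
Spec range: 4-15%
Compliant: Yes


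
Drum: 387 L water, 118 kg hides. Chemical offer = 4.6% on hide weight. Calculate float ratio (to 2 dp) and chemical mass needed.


Float ratio = 387 / 118 = 3.28
Chemical = 118 x 4.6 / 100 = 5.428 kg


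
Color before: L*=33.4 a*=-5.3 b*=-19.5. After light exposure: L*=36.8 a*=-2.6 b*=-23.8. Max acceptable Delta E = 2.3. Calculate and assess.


Delta E = 6.11
Passes: No

dL = 3.4, da = 2.7, db = -4.3
dE = sqrt((3.4)^2 + (2.7)^2 + (-4.3)^2) = 6.11
Max = 2.3
Passes: No


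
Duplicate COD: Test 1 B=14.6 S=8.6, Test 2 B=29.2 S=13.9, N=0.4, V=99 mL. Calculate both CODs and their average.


COD1 = 193.9 mg/L
COD2 = 494.5 mg/L
Average = 344.2 mg/L


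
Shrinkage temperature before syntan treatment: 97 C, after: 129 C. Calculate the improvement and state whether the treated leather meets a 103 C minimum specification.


Improvement = 129 - 97 = 32 C
Spec check: 129 C >= 103 C? Yes


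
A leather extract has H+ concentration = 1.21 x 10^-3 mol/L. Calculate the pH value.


pH = -log10[H+]
pH = -log10(1.21 x 10^-3) = 2.92


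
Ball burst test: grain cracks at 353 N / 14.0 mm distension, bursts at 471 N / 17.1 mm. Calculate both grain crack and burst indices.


Crack index = 25.2 N/mm
Burst index = 27.5 N/mm

Crack index = 353 / 14.0 = 25.2 N/mm
Burst index = 471 / 17.1 = 27.5 N/mm


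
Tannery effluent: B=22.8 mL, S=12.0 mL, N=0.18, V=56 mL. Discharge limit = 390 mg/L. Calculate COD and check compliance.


COD = (22.8 - 12.0) x 0.18 x 8000 / 56 = 277.7 mg/L
Limit: 390 mg/L
Compliant: Yes


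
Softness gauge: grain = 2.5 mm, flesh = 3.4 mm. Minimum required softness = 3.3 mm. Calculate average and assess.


Average = (2.5 + 3.4) / 2 = 2.95 mm
Minimum = 3.3 mm
Meets requirement: No


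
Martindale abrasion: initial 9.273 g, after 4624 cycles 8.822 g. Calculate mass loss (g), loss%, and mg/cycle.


Loss = 9.273 - 8.822 = 0.451 g
Loss% = 0.451 / 9.273 x 100 = 4.86%
Rate = 0.451 / 4624 x 1000 = 0.098 mg/cycle


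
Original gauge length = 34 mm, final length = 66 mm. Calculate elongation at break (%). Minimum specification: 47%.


Extension = 66 - 34 = 32 mm
Elongation = 32 / 34 x 100 = 94.1%
Minimum required: 47%
Meets specification: Yes


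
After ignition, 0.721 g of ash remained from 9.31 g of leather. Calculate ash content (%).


7.74%

Ash% = 0.721 / 9.31 x 100
Ash% = 7.74%


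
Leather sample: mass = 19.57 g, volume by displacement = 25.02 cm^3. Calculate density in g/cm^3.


Density = mass / volume
Density = 19.57 / 25.02 = 0.782 g/cm^3


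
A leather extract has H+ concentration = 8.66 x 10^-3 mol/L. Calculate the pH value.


pH = -log10[H+]
pH = -log10(8.66 x 10^-3) = 2.06


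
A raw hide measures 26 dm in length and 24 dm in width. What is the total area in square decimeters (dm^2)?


Area = length x width
Area = 26 x 24 = 624 dm^2


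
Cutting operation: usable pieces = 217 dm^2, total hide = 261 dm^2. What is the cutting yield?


Yield = usable / total x 100
Yield = 217 / 261 x 100 = 83.1%


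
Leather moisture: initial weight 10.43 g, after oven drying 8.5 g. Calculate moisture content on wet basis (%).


18.5%

Moisture = 10.43 - 8.5 = 1.93 g
MC = 1.93 / 10.43 x 100 = 18.5%


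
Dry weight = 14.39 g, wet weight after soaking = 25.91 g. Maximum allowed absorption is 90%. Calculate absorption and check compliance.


Absorption = 80.1%
Compliant: Yes

WA = (25.91 - 14.39) / 14.39 x 100 = 80.1%
Maximum allowed: 90%
Compliant: Yes


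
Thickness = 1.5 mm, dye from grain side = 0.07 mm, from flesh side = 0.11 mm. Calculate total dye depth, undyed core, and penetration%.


Total dyed = 0.07 + 0.11 = 0.18 mm
Undyed core = 1.5 - 0.18 = 1.32 mm
Penetration = 0.18 / 1.5 x 100 = 12.0%


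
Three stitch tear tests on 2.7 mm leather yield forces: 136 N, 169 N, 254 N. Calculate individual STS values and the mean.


STS1 = 50.4 N/mm
STS2 = 62.6 N/mm
STS3 = 94.1 N/mm
Mean = 69.0 N/mm


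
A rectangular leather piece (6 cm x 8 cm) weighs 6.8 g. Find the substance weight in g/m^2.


1416.7 g/m^2

Area = 6 x 8 = 48 cm^2
SW = 6.8 / 48 x 10000 = 1416.7 g/m^2


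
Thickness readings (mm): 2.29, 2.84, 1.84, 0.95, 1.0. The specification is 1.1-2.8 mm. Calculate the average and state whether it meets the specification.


Average = 1.78 mm
Within specification: Yes


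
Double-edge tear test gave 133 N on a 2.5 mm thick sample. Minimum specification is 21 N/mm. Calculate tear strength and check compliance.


Tear strength = 53.2 N/mm
Compliant: Yes


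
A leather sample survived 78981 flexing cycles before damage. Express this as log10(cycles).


log10(78981) = 4.90


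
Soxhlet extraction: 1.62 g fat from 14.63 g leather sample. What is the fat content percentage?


11.1%

Fat content = 1.62 / 14.63 x 100
Fat = 11.1%


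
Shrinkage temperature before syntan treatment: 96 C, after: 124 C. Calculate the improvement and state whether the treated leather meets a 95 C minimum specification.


Improvement = 28 C
Meets 95 C spec: Yes


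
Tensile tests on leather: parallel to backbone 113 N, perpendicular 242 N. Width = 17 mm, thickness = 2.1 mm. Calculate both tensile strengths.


Parallel = 3.17 N/mm^2
Perpendicular = 6.78 N/mm^2


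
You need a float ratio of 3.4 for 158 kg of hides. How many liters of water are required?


537.2 L


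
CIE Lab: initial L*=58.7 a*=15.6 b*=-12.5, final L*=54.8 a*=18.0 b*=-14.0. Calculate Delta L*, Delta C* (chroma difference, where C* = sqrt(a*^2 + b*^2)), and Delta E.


Delta L* = 54.8 - 58.7 = -3.9
C1* = sqrt((15.6)^2 + (-12.5)^2) = 19.990
C2* = sqrt((18.0)^2 + (-14.0)^2) = 22.804
Delta C* = 22.804 - 19.990 = 2.81
Delta E = sqrt((-3.9)^2 + (2.4)^2 + (-1.5)^2) = 4.82


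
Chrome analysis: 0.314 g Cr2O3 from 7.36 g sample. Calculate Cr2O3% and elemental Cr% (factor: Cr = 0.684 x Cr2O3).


Cr2O3% = 0.314 / 7.36 x 100 = 4.27%
Cr% = 4.27 x 0.684 = 2.92%


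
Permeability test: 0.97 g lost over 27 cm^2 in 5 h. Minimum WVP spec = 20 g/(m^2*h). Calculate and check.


WVP = 0.97 / (27 x 5) x 10000 = 71.85 g/(m^2*h)
Minimum: 20 g/(m^2*h)
Meets spec: Yes


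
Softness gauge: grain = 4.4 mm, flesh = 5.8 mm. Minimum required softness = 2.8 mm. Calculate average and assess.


Average = (4.4 + 5.8) / 2 = 5.10 mm
Minimum = 2.8 mm
Meets requirement: Yes


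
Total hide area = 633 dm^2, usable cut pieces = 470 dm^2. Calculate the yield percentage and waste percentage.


Yield = 470 / 633 x 100 = 74.2%
Waste = 633 - 470 = 163 dm^2
Waste% = 100 - 74.2 = 25.8%


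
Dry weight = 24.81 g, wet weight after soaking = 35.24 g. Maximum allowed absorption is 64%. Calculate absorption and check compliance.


Absorption = 42.0%
Compliant: Yes
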